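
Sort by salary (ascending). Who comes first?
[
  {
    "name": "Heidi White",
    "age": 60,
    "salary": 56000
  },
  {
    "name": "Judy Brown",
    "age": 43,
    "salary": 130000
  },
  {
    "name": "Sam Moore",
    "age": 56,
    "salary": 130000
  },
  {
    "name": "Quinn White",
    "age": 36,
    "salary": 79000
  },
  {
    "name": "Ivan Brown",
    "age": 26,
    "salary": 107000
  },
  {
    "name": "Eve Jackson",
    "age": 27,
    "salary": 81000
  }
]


Sort by: salary (ascending)

Sorted order:
  1. Heidi White (salary = 56000)
  2. Quinn White (salary = 79000)
  3. Eve Jackson (salary = 81000)
  4. Ivan Brown (salary = 107000)
  5. Judy Brown (salary = 130000)
  6. Sam Moore (salary = 130000)

First: Heidi White

Heidi White


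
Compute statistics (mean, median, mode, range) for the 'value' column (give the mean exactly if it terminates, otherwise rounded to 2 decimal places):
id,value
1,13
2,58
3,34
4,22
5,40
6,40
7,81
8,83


Data: [13, 58, 34, 22, 40, 40, 81, 83]
Count: 8
Sum: 371
Mean: 371/8 = 46.375
Sorted: [13, 22, 34, 40, 40, 58, 81, 83]
Median: 40.0
Mode: 40 (2 times)
Range: 83 - 13 = 70
Min: 13, Max: 83

mean=46.375, median=40.0, mode=40, range=70


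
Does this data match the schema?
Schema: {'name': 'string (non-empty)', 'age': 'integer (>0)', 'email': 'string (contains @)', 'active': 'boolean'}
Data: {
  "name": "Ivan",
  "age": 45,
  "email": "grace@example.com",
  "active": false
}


Validating each field against schema:
  name: OK (non-empty string)
  age: OK (positive integer)
  email: OK (string with @)
  active: OK (boolean)

Result: VALID

VALID


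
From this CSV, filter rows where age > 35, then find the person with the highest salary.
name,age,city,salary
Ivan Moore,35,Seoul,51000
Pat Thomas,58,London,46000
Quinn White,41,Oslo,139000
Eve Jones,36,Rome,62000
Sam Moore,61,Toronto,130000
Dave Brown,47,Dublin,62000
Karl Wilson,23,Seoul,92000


Filter: age > 35
Sort by: salary (descending)

Filtered records (5):
  Quinn White, age 41, salary $139000
  Sam Moore, age 61, salary $130000
  Eve Jones, age 36, salary $62000
  Dave Brown, age 47, salary $62000
  Pat Thomas, age 58, salary $46000

Highest salary: Quinn White ($139000)

Quinn White


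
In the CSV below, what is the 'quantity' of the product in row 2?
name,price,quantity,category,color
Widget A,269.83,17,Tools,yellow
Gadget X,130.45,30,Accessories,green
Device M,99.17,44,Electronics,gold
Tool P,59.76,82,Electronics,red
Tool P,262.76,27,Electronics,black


Query: Row 2 ('Gadget X'), column 'quantity'
Value: 30

30


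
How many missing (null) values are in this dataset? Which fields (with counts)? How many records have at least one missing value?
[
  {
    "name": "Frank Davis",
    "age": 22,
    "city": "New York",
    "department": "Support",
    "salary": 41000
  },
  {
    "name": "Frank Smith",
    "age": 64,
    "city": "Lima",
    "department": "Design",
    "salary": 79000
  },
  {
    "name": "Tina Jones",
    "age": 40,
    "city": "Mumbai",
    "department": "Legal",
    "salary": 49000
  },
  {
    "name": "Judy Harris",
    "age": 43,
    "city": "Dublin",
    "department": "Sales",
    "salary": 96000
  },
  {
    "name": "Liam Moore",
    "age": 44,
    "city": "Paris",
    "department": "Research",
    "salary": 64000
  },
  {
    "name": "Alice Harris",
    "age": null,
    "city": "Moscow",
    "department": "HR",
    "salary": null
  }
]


Checking for missing (null) values in 6 records:

  Frank Davis: complete
  Frank Smith: complete
  Tina Jones: complete
  Judy Harris: complete
  Liam Moore: complete
  Alice Harris: age, salary

Per field:
  name: 0 missing
  age: 1 missing
  city: 0 missing
  department: 0 missing
  salary: 1 missing

Total missing values: 2
Records with any missing: 1

2 missing values (age: 1, salary: 1); 1 incomplete records


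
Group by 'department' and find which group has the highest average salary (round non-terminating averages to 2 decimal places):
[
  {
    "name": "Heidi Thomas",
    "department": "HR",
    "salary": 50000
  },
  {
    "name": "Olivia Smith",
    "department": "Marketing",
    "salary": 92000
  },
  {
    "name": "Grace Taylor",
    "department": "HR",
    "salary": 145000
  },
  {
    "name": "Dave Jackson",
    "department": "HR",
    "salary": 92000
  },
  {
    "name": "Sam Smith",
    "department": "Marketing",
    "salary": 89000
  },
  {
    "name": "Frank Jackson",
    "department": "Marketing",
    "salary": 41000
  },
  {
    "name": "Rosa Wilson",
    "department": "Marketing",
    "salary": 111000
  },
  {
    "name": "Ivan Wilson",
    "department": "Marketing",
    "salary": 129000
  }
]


Group by: department

Groups:
  HR: 3 people, avg salary = 287000/3 ≈ $95666.67
  Marketing: 5 people, avg salary = 462000/5 = $92400

Highest average salary: HR (≈$95666.67)

HR (≈$95666.67)


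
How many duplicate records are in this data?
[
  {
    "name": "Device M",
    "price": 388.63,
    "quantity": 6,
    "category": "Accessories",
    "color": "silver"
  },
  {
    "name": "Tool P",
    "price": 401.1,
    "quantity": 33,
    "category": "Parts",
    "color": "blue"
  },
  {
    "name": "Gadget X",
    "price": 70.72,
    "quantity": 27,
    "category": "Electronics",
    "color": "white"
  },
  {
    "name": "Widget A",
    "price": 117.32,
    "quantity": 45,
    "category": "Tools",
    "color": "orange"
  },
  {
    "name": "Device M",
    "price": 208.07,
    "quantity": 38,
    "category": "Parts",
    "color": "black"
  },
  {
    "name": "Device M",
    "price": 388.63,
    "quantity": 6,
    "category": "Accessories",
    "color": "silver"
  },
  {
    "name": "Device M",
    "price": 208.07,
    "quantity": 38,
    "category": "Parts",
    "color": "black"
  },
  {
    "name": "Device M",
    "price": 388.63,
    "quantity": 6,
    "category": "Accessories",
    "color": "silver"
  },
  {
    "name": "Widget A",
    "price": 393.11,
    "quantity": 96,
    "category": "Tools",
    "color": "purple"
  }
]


Checking 9 records for duplicates:

  Row 1: Device M ($388.63, qty 6)
  Row 2: Tool P ($401.1, qty 33)
  Row 3: Gadget X ($70.72, qty 27)
  Row 4: Widget A ($117.32, qty 45)
  Row 5: Device M ($208.07, qty 38)
  Row 6: Device M ($388.63, qty 6) <-- DUPLICATE
  Row 7: Device M ($208.07, qty 38) <-- DUPLICATE
  Row 8: Device M ($388.63, qty 6) <-- DUPLICATE
  Row 9: Widget A ($393.11, qty 96)

Duplicates found: 3
Unique records: 6

3 duplicates, 6 unique


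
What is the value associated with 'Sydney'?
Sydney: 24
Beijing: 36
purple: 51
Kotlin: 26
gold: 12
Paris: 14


Looking up key 'Sydney'
Value: 24

24


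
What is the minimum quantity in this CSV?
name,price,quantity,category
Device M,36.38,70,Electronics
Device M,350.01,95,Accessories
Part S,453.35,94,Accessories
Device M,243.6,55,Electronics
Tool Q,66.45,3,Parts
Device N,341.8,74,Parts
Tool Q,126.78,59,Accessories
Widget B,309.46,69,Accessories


Computing minimum quantity:
Values: [70, 95, 94, 55, 3, 74, 59, 69]
Min = 3

3


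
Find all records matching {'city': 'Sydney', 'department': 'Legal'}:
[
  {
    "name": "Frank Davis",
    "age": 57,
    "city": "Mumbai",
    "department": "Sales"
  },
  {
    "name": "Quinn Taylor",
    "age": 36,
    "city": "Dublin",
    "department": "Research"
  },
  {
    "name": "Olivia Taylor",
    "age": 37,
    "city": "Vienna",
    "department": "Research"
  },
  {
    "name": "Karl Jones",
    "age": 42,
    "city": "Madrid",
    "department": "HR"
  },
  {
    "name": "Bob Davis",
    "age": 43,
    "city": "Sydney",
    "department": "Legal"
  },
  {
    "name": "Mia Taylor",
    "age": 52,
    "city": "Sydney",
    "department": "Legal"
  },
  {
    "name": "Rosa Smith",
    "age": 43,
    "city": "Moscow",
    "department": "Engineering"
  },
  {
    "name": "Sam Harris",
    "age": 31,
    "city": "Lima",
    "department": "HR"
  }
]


Search criteria: {'city': 'Sydney', 'department': 'Legal'}

Checking 8 records:
  Frank Davis: {city: Mumbai, department: Sales}
  Quinn Taylor: {city: Dublin, department: Research}
  Olivia Taylor: {city: Vienna, department: Research}
  Karl Jones: {city: Madrid, department: HR}
  Bob Davis: {city: Sydney, department: Legal} <-- MATCH
  Mia Taylor: {city: Sydney, department: Legal} <-- MATCH
  Rosa Smith: {city: Moscow, department: Engineering}
  Sam Harris: {city: Lima, department: HR}

Matches: ["Bob Davis", "Mia Taylor"]

["Bob Davis", "Mia Taylor"]


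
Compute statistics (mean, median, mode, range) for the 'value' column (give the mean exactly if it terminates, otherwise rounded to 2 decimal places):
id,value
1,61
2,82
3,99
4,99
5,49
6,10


Data: [61, 82, 99, 99, 49, 10]
Count: 6
Sum: 400
Mean: 400/6 ≈ 66.67 (rounded to 2 decimal places)
Sorted: [10, 49, 61, 82, 99, 99]
Median: 71.5
Mode: 99 (2 times)
Range: 99 - 10 = 89
Min: 10, Max: 99

mean≈66.67, median=71.5, mode=99, range=89


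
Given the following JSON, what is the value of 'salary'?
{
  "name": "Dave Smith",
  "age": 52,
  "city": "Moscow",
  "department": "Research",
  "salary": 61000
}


Looking up field 'salary'
Value: 61000

61000


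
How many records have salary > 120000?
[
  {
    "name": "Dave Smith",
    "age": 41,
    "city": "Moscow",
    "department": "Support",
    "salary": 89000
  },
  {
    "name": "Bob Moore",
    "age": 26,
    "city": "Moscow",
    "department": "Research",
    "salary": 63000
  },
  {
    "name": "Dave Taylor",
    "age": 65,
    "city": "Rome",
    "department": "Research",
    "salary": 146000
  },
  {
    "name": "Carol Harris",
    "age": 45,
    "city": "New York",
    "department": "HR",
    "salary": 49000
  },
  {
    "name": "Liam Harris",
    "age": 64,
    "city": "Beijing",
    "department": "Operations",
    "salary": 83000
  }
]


Data: 5 records
Condition: salary > 120000

Checking each record:
  Dave Smith: 89000
  Bob Moore: 63000
  Dave Taylor: 146000 MATCH
  Carol Harris: 49000
  Liam Harris: 83000

Count: 1

1


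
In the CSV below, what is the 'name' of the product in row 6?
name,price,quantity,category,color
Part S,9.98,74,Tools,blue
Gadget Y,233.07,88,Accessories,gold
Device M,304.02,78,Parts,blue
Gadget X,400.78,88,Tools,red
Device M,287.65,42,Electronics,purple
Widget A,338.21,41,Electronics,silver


Query: Row 6 ('Widget A'), column 'name'
Value: Widget A

Widget A


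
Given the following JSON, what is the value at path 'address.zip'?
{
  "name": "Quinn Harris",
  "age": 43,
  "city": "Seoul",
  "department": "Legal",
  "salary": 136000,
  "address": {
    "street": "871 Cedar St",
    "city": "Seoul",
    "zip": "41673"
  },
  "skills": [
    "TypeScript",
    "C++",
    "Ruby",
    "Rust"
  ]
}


Query: address.zip
Path: address -> zip
Value: 41673

41673


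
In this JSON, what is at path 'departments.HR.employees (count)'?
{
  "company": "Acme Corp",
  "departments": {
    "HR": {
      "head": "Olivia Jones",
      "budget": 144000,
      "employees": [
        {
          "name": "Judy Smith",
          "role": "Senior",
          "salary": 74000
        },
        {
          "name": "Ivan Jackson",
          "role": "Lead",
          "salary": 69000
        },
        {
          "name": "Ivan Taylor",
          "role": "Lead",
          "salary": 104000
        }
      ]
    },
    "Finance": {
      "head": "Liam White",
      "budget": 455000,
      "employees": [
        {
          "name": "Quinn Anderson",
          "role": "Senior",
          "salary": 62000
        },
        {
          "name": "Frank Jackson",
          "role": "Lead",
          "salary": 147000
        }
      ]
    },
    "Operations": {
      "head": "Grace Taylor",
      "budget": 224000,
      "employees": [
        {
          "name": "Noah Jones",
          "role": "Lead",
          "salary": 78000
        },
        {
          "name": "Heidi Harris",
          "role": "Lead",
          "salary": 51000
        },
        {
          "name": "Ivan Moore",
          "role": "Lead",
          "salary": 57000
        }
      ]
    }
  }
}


Path: departments.HR.employees (count)

Navigate:
  -> departments
  -> HR
  -> employees (array, length 3)

3


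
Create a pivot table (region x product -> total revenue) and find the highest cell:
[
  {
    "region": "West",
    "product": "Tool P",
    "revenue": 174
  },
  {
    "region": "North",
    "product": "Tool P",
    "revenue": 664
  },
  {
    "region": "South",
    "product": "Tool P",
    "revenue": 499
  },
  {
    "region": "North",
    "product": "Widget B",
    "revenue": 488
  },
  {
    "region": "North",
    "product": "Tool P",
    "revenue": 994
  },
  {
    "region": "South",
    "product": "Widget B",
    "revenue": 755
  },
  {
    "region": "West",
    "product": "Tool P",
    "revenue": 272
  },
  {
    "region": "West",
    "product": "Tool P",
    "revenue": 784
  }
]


Pivot: region (rows) x product (columns) -> total revenue

     Tool P        Widget B    
North         1658           488  
South          499           755  
West          1230             0  

Highest: North / Tool P = $1658

North / Tool P = $1658


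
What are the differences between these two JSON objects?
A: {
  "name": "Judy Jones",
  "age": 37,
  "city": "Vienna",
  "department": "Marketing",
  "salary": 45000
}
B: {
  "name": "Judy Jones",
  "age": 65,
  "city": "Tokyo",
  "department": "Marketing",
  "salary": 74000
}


Comparing each field (in key order):
  name: same
  age: DIFFERENT
  city: DIFFERENT
  department: same
  salary: DIFFERENT
Differences:
  age: 37 -> 65
  city: Vienna -> Tokyo
  salary: 45000 -> 74000

3 field(s) changed

3 changes: age, city, salary


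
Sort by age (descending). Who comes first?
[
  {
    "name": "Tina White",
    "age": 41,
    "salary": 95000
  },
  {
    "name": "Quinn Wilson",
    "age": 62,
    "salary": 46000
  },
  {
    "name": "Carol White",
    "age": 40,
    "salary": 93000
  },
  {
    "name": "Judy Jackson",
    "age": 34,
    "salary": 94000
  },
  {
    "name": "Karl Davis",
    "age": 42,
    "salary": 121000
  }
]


Sort by: age (descending)

Sorted order:
  1. Quinn Wilson (age = 62)
  2. Karl Davis (age = 42)
  3. Tina White (age = 41)
  4. Carol White (age = 40)
  5. Judy Jackson (age = 34)

First: Quinn Wilson

Quinn Wilson


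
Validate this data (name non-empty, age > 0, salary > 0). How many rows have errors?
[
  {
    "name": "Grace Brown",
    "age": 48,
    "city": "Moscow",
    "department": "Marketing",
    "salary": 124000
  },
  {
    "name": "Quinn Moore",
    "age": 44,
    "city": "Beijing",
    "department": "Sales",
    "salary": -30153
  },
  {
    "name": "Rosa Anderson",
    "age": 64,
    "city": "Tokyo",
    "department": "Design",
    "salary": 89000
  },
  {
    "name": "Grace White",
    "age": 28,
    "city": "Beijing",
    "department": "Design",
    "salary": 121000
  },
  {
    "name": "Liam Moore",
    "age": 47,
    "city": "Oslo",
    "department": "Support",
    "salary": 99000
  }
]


Validating 5 records:
Rules: name non-empty, age > 0, salary > 0

  Row 1 (Grace Brown): OK
  Row 2 (Quinn Moore): negative salary: -30153
  Row 3 (Rosa Anderson): OK
  Row 4 (Grace White): OK
  Row 5 (Liam Moore): OK

Total errors: 1

1 errors


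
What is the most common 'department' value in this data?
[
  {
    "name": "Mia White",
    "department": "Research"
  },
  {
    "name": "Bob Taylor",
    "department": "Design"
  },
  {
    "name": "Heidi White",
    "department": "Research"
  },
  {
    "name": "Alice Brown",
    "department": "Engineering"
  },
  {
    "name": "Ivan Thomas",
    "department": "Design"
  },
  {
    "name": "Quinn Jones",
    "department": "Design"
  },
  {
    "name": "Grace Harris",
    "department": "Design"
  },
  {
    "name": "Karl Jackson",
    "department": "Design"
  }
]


Counting 'department' values across 8 records:

  Design: 5 #####
  Research: 2 ##
  Engineering: 1 #

Most common: Design (5 times)

Design (5 times)


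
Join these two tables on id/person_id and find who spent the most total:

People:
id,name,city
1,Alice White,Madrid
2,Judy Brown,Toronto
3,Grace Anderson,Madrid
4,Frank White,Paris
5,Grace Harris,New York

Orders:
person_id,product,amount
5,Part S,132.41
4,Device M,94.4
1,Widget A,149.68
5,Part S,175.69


Join on: people.id = orders.person_id

Joined rows:
  Grace Harris (New York) bought Part S for $132.41
  Frank White (Paris) bought Device M for $94.4
  Alice White (Madrid) bought Widget A for $149.68
  Grace Harris (New York) bought Part S for $175.69

Total per person:
  Grace Harris: $308.10
  Alice White: $149.68
  Frank White: $94.40

Top spender: Grace Harris ($308.10)

Grace Harris ($308.10)


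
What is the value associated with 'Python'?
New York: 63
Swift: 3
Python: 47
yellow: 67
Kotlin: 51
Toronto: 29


Looking up key 'Python'
Value: 47

47


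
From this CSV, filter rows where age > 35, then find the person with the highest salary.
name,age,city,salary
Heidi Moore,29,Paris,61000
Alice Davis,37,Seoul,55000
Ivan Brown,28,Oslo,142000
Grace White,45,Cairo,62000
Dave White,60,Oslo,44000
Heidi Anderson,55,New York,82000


Filter: age > 35
Sort by: salary (descending)

Filtered records (4):
  Heidi Anderson, age 55, salary $82000
  Grace White, age 45, salary $62000
  Alice Davis, age 37, salary $55000
  Dave White, age 60, salary $44000

Highest salary: Heidi Anderson ($82000)

Heidi Anderson


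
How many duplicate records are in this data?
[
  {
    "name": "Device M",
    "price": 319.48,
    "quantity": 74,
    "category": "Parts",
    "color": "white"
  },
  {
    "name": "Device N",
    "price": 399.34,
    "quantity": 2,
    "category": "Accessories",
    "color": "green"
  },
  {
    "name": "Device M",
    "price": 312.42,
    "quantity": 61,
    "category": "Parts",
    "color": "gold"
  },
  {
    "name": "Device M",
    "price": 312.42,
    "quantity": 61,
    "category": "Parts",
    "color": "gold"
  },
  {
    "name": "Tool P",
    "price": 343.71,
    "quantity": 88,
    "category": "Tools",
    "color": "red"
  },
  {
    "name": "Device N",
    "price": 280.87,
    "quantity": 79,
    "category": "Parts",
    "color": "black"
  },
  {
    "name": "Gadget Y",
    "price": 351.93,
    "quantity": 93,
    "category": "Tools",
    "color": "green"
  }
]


Checking 7 records for duplicates:

  Row 1: Device M ($319.48, qty 74)
  Row 2: Device N ($399.34, qty 2)
  Row 3: Device M ($312.42, qty 61)
  Row 4: Device M ($312.42, qty 61) <-- DUPLICATE
  Row 5: Tool P ($343.71, qty 88)
  Row 6: Device N ($280.87, qty 79)
  Row 7: Gadget Y ($351.93, qty 93)

Duplicates found: 1
Unique records: 6

1 duplicates, 6 unique


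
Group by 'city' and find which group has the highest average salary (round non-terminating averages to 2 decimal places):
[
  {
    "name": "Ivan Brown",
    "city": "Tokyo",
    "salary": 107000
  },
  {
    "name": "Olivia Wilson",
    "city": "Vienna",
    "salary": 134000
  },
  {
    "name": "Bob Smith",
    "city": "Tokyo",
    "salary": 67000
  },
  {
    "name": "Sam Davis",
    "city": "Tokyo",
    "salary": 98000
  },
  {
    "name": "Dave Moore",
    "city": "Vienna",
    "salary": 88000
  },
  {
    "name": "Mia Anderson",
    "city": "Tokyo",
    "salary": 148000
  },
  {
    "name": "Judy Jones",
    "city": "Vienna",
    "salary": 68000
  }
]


Group by: city

Groups:
  Tokyo: 4 people, avg salary = 420000/4 = $105000
  Vienna: 3 people, avg salary = 290000/3 ≈ $96666.67

Highest average salary: Tokyo ($105000)

Tokyo ($105000)


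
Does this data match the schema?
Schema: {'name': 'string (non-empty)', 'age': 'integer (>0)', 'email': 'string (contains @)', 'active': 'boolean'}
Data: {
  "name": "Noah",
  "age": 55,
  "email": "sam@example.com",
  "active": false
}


Validating each field against schema:
  name: OK (non-empty string)
  age: OK (positive integer)
  email: OK (string with @)
  active: OK (boolean)

Result: VALID

VALID


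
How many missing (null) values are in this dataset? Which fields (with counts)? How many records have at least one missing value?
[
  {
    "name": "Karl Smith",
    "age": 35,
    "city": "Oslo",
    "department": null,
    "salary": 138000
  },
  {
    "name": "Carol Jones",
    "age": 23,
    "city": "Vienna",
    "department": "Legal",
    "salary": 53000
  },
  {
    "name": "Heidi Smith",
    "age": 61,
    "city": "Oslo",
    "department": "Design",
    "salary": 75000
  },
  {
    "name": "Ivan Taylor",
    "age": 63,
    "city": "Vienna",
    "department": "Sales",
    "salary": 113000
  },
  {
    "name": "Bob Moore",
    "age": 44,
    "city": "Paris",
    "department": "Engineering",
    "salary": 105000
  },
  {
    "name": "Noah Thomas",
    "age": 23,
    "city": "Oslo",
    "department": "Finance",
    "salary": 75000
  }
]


Checking for missing (null) values in 6 records:

  Karl Smith: department
  Carol Jones: complete
  Heidi Smith: complete
  Ivan Taylor: complete
  Bob Moore: complete
  Noah Thomas: complete

Per field:
  name: 0 missing
  age: 0 missing
  city: 0 missing
  department: 1 missing
  salary: 0 missing

Total missing values: 1
Records with any missing: 1

1 missing values (department: 1); 1 incomplete records


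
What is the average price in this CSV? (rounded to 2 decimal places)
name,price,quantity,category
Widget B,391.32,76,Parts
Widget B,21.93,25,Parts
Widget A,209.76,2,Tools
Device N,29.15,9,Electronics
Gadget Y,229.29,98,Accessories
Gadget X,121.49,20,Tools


Computing average price:
Values: [391.32, 21.93, 209.76, 29.15, 229.29, 121.49]
Sum = 1002.94
Count = 6
Average = 1002.94/6 ≈ 167.16 (rounded to 2 decimal places)

167.16


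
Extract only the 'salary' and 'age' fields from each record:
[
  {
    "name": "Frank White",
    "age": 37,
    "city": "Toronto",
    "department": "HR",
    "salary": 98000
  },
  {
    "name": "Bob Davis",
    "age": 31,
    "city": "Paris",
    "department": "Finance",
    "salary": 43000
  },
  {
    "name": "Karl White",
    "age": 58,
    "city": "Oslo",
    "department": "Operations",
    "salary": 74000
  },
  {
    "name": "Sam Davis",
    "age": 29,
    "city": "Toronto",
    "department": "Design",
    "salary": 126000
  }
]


Original: 4 records with fields: name, age, city, department, salary
Keep: ['salary', 'age']
Drop: ['name', 'city', 'department']
Result: 4 records, 2 fields each

[
  {
    "salary": 98000,
    "age": 37
  },
  {
    "salary": 43000,
    "age": 31
  },
  {
    "salary": 74000,
    "age": 58
  },
  {
    "salary": 126000,
    "age": 29
  }
]


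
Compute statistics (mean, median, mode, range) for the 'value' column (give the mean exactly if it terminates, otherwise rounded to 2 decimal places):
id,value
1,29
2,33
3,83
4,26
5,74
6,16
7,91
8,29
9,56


Data: [29, 33, 83, 26, 74, 16, 91, 29, 56]
Count: 9
Sum: 437
Mean: 437/9 ≈ 48.56 (rounded to 2 decimal places)
Sorted: [16, 26, 29, 29, 33, 56, 74, 83, 91]
Median: 33.0
Mode: 29 (2 times)
Range: 91 - 16 = 75
Min: 16, Max: 91

mean≈48.56, median=33.0, mode=29, range=75


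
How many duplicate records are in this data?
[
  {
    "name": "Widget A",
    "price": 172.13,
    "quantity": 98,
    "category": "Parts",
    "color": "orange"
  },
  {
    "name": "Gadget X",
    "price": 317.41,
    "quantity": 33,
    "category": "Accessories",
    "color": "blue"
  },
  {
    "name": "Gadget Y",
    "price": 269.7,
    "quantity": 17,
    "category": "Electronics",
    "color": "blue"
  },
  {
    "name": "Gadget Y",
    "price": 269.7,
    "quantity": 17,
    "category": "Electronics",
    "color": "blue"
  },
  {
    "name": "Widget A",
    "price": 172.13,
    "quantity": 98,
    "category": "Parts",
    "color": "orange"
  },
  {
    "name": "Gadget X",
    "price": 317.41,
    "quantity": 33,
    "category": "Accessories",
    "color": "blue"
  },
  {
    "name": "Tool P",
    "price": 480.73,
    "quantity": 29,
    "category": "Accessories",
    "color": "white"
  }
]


Checking 7 records for duplicates:

  Row 1: Widget A ($172.13, qty 98)
  Row 2: Gadget X ($317.41, qty 33)
  Row 3: Gadget Y ($269.7, qty 17)
  Row 4: Gadget Y ($269.7, qty 17) <-- DUPLICATE
  Row 5: Widget A ($172.13, qty 98) <-- DUPLICATE
  Row 6: Gadget X ($317.41, qty 33) <-- DUPLICATE
  Row 7: Tool P ($480.73, qty 29)

Duplicates found: 3
Unique records: 4

3 duplicates, 4 unique


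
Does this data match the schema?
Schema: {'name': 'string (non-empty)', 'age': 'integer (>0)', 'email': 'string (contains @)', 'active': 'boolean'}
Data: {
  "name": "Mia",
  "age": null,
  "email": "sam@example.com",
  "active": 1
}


Validating each field against schema:
  name: OK (non-empty string)
  age: FAIL (null is not an integer)
  email: OK (string with @)
  active: FAIL (1 is not a boolean)

Result: INVALID (2 errors: age, active)

INVALID (2 errors: age, active)


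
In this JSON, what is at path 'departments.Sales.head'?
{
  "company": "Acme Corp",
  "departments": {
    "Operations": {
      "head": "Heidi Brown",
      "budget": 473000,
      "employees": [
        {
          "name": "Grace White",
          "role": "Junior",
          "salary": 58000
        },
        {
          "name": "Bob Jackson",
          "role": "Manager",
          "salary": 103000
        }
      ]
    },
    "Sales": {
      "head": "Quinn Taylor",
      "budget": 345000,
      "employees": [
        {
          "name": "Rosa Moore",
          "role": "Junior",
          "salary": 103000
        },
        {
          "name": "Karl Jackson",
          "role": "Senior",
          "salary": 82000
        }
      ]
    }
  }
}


Path: departments.Sales.head

Navigate:
  -> departments
  -> Sales
  -> head = 'Quinn Taylor'

Quinn Taylor


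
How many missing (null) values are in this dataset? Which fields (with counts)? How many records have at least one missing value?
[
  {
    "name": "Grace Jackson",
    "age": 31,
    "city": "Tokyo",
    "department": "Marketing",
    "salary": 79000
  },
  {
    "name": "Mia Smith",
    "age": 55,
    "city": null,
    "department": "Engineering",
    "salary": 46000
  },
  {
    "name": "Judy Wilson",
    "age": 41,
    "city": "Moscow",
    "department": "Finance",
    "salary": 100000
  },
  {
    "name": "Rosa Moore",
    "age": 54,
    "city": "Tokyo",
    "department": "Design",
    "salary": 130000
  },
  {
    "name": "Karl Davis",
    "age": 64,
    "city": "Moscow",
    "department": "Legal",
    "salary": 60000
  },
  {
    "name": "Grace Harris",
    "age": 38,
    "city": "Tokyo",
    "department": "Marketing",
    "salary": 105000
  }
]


Checking for missing (null) values in 6 records:

  Grace Jackson: complete
  Mia Smith: city
  Judy Wilson: complete
  Rosa Moore: complete
  Karl Davis: complete
  Grace Harris: complete

Per field:
  name: 0 missing
  age: 0 missing
  city: 1 missing
  department: 0 missing
  salary: 0 missing

Total missing values: 1
Records with any missing: 1

1 missing values (city: 1); 1 incomplete records


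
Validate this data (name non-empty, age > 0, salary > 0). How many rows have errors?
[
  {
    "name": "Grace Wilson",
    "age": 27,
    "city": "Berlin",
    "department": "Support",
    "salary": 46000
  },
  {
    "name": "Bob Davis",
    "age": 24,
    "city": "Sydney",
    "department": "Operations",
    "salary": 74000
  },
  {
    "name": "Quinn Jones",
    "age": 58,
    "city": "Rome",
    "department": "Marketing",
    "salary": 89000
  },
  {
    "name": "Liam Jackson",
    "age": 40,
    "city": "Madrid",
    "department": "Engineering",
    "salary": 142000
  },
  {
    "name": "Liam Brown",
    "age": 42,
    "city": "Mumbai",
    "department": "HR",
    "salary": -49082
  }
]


Validating 5 records:
Rules: name non-empty, age > 0, salary > 0

  Row 1 (Grace Wilson): OK
  Row 2 (Bob Davis): OK
  Row 3 (Quinn Jones): OK
  Row 4 (Liam Jackson): OK
  Row 5 (Liam Brown): negative salary: -49082

Total errors: 1

1 errors


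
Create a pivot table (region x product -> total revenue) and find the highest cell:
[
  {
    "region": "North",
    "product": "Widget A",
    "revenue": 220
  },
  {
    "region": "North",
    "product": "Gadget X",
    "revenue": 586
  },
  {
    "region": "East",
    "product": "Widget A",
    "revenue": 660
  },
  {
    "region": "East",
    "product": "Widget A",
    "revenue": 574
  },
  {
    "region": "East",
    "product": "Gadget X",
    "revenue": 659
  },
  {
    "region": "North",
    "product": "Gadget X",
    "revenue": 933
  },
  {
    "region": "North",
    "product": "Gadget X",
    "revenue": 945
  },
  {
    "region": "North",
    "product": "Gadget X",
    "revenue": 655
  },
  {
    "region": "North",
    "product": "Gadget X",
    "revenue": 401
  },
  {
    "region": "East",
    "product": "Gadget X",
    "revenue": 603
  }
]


Pivot: region (rows) x product (columns) -> total revenue

     Gadget X      Widget A    
East          1262          1234  
North         3520           220  

Highest: North / Gadget X = $3520

North / Gadget X = $3520


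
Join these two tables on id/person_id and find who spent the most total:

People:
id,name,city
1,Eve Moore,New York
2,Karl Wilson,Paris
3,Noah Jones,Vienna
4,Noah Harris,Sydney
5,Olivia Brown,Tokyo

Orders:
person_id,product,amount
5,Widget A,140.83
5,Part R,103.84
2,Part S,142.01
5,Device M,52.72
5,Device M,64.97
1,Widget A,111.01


Join on: people.id = orders.person_id

Joined rows:
  Olivia Brown (Tokyo) bought Widget A for $140.83
  Olivia Brown (Tokyo) bought Part R for $103.84
  Karl Wilson (Paris) bought Part S for $142.01
  Olivia Brown (Tokyo) bought Device M for $52.72
  Olivia Brown (Tokyo) bought Device M for $64.97
  Eve Moore (New York) bought Widget A for $111.01

Total per person:
  Olivia Brown: $362.36
  Karl Wilson: $142.01
  Eve Moore: $111.01

Top spender: Olivia Brown ($362.36)

Olivia Brown ($362.36)


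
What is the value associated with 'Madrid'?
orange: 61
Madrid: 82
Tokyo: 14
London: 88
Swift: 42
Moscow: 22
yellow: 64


Looking up key 'Madrid'
Value: 82

82


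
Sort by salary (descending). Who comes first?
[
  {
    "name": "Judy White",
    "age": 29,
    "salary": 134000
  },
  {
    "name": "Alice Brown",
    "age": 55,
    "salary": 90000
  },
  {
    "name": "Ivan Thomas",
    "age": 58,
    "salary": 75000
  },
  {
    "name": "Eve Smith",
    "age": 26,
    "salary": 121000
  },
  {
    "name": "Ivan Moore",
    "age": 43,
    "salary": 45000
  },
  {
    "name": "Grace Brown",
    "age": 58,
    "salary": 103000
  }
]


Sort by: salary (descending)

Sorted order:
  1. Judy White (salary = 134000)
  2. Eve Smith (salary = 121000)
  3. Grace Brown (salary = 103000)
  4. Alice Brown (salary = 90000)
  5. Ivan Thomas (salary = 75000)
  6. Ivan Moore (salary = 45000)

First: Judy White

Judy White


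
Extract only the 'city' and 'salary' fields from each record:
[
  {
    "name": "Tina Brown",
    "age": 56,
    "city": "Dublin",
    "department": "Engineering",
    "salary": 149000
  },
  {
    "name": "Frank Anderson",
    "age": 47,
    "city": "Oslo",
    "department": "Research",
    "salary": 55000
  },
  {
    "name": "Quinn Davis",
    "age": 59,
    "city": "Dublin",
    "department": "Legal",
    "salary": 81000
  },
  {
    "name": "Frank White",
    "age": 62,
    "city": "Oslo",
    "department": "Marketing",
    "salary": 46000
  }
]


Original: 4 records with fields: name, age, city, department, salary
Keep: ['city', 'salary']
Drop: ['name', 'age', 'department']
Result: 4 records, 2 fields each

[
  {
    "city": "Dublin",
    "salary": 149000
  },
  {
    "city": "Oslo",
    "salary": 55000
  },
  {
    "city": "Dublin",
    "salary": 81000
  },
  {
    "city": "Oslo",
    "salary": 46000
  }
]


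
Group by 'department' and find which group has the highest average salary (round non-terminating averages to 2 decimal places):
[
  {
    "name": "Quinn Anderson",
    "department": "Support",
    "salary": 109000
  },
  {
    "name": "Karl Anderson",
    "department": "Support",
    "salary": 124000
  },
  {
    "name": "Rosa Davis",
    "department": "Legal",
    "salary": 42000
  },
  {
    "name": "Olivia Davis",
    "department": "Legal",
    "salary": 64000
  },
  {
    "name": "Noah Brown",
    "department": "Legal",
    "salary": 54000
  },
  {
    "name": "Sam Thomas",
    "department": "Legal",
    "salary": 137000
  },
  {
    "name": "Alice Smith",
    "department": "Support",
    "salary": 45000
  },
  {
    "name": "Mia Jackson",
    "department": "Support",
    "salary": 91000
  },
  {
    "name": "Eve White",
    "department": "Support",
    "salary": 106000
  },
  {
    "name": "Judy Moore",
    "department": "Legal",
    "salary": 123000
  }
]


Group by: department

Groups:
  Legal: 5 people, avg salary = 420000/5 = $84000
  Support: 5 people, avg salary = 475000/5 = $95000

Highest average salary: Support ($95000)

Support ($95000)


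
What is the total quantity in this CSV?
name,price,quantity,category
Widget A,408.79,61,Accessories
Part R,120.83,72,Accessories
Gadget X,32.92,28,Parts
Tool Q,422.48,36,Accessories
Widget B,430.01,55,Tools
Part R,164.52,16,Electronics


Computing total quantity:
Values: [61, 72, 28, 36, 55, 16]
Sum = 268

268


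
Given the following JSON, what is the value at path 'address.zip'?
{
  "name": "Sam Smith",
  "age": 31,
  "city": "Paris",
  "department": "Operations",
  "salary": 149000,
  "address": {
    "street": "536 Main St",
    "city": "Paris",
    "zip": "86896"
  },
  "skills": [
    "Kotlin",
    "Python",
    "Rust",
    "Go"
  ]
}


Query: address.zip
Path: address -> zip
Value: 86896

86896


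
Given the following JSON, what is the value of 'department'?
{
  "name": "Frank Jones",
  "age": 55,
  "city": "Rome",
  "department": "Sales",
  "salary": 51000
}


Looking up field 'department'
Value: Sales

Sales


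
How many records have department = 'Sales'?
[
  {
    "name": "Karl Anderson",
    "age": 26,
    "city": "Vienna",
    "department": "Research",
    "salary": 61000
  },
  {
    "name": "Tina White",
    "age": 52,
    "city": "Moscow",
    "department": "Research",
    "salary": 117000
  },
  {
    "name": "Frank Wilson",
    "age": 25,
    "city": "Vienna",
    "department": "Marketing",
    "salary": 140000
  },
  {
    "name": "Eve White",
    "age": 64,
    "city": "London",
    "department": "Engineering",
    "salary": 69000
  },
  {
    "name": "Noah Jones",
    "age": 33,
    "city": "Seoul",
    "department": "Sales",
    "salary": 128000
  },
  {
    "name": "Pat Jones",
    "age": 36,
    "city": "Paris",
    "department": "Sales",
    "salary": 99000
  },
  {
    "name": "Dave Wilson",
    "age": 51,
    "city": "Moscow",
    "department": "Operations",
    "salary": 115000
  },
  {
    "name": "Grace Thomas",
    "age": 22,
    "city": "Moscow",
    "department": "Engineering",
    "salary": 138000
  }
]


Data: 8 records
Condition: department = 'Sales'

Checking each record:
  Karl Anderson: Research
  Tina White: Research
  Frank Wilson: Marketing
  Eve White: Engineering
  Noah Jones: Sales MATCH
  Pat Jones: Sales MATCH
  Dave Wilson: Operations
  Grace Thomas: Engineering

Count: 2

2


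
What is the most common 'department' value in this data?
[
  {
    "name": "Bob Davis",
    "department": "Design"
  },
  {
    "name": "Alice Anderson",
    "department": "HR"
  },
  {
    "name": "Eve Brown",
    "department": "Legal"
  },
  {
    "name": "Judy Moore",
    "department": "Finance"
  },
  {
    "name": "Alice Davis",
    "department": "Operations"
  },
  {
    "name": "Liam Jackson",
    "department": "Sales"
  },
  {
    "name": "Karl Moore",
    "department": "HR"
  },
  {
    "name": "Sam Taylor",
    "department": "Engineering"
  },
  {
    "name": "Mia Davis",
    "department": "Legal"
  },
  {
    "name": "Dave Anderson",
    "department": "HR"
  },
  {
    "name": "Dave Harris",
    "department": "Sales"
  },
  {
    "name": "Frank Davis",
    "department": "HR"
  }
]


Counting 'department' values across 12 records:

  HR: 4 ####
  Legal: 2 ##
  Sales: 2 ##
  Design: 1 #
  Finance: 1 #
  Operations: 1 #
  Engineering: 1 #

Most common: HR (4 times)

HR (4 times)


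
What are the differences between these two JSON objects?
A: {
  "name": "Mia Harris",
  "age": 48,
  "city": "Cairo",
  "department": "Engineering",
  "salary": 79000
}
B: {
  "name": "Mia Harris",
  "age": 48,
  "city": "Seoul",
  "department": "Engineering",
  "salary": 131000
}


Comparing each field (in key order):
  name: same
  age: same
  city: DIFFERENT
  department: same
  salary: DIFFERENT
Differences:
  city: Cairo -> Seoul
  salary: 79000 -> 131000

2 field(s) changed

2 changes: city, salary


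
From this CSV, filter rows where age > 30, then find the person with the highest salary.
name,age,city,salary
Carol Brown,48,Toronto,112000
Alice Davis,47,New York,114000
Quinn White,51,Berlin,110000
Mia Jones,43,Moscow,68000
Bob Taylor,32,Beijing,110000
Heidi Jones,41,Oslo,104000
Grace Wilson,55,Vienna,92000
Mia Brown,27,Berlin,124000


Filter: age > 30
Sort by: salary (descending)

Filtered records (7):
  Alice Davis, age 47, salary $114000
  Carol Brown, age 48, salary $112000
  Quinn White, age 51, salary $110000
  Bob Taylor, age 32, salary $110000
  Heidi Jones, age 41, salary $104000
  Grace Wilson, age 55, salary $92000
  Mia Jones, age 43, salary $68000

Highest salary: Alice Davis ($114000)

Alice Davis


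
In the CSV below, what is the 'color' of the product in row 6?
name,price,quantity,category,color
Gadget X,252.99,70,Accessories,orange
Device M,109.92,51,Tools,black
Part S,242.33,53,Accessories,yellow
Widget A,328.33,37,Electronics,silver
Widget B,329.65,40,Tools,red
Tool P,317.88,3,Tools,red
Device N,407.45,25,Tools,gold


Query: Row 6 ('Tool P'), column 'color'
Value: red

red


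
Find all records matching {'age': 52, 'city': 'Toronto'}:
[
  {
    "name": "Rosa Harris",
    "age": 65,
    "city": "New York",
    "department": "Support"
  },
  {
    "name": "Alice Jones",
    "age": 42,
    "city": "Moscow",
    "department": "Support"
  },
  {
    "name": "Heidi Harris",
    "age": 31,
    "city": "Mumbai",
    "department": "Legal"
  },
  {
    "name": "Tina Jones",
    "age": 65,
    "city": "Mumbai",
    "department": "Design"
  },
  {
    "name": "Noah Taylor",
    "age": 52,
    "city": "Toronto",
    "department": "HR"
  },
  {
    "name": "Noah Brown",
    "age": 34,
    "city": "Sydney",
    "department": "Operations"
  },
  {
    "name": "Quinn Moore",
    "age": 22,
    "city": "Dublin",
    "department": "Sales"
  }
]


Search criteria: {'age': 52, 'city': 'Toronto'}

Checking 7 records:
  Rosa Harris: {age: 65, city: New York}
  Alice Jones: {age: 42, city: Moscow}
  Heidi Harris: {age: 31, city: Mumbai}
  Tina Jones: {age: 65, city: Mumbai}
  Noah Taylor: {age: 52, city: Toronto} <-- MATCH
  Noah Brown: {age: 34, city: Sydney}
  Quinn Moore: {age: 22, city: Dublin}

Matches: ["Noah Taylor"]

["Noah Taylor"]


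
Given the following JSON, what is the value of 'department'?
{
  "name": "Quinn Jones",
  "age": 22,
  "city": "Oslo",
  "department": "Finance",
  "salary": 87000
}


Looking up field 'department'
Value: Finance

Finance


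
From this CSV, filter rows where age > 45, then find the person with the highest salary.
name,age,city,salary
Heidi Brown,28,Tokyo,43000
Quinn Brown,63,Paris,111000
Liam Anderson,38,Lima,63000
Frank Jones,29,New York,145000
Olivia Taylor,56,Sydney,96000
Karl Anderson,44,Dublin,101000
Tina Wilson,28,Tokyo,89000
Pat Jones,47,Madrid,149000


Filter: age > 45
Sort by: salary (descending)

Filtered records (3):
  Pat Jones, age 47, salary $149000
  Quinn Brown, age 63, salary $111000
  Olivia Taylor, age 56, salary $96000

Highest salary: Pat Jones ($149000)

Pat Jones


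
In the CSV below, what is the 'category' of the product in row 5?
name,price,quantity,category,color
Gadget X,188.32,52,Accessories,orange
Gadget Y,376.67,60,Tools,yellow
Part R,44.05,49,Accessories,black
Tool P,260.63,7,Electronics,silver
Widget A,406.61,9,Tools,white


Query: Row 5 ('Widget A'), column 'category'
Value: Tools

Tools


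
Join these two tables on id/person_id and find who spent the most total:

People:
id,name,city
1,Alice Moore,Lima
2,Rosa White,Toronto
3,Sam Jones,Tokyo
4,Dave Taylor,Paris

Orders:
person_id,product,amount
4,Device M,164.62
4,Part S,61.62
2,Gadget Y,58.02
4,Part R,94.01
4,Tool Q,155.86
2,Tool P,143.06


Join on: people.id = orders.person_id

Joined rows:
  Dave Taylor (Paris) bought Device M for $164.62
  Dave Taylor (Paris) bought Part S for $61.62
  Rosa White (Toronto) bought Gadget Y for $58.02
  Dave Taylor (Paris) bought Part R for $94.01
  Dave Taylor (Paris) bought Tool Q for $155.86
  Rosa White (Toronto) bought Tool P for $143.06

Total per person:
  Dave Taylor: $476.11
  Rosa White: $201.08

Top spender: Dave Taylor ($476.11)

Dave Taylor ($476.11)
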